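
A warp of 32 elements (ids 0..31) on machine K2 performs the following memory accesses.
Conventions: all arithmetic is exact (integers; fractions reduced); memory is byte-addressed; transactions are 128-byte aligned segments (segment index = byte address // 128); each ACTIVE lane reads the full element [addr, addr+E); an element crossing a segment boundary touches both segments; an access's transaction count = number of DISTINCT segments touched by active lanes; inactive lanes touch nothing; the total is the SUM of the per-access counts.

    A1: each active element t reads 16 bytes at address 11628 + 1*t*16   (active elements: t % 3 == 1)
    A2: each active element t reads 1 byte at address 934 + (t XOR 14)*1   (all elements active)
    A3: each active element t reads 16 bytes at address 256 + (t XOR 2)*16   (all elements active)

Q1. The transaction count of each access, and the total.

A1: 5 transactions
A2: 1 transaction
A3: 4 transactions

Answer: 5,1,4; total 10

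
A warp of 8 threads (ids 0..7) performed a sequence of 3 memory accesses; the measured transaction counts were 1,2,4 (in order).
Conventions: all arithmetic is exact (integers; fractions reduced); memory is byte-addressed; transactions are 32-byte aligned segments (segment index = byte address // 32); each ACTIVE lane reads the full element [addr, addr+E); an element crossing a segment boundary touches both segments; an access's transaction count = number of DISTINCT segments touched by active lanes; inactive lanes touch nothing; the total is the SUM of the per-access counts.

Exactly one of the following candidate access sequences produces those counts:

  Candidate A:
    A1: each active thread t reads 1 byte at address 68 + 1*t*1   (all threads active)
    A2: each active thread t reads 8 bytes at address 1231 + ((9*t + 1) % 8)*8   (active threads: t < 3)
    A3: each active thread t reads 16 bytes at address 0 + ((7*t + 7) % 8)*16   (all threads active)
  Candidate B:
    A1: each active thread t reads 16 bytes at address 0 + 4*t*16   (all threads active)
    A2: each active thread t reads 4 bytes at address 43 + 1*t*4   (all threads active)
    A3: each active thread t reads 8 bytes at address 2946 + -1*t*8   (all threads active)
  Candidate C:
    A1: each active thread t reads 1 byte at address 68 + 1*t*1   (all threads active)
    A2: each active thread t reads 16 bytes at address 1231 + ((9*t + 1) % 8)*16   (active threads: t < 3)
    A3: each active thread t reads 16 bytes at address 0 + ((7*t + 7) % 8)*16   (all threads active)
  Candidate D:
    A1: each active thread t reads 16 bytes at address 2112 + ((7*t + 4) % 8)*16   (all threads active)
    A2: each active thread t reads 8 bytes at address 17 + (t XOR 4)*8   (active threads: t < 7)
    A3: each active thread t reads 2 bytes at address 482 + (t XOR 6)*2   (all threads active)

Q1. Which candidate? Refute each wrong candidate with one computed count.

B: A1 gives 8 transactions, not 1
C: A2 gives 3 transactions, not 2
D: A1 gives 4 transactions, not 1
A: all counts match (1,2,4)

Answer: A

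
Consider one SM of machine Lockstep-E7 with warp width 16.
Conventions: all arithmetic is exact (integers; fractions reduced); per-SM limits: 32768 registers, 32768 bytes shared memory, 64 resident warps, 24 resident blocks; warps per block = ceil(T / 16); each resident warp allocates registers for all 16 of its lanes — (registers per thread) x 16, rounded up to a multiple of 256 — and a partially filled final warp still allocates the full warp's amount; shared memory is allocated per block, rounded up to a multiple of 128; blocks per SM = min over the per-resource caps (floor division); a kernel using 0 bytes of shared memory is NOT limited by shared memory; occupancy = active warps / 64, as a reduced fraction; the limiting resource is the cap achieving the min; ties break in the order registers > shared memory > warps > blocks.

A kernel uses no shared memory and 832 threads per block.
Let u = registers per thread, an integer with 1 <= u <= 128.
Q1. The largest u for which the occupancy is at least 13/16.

Answer: u = 32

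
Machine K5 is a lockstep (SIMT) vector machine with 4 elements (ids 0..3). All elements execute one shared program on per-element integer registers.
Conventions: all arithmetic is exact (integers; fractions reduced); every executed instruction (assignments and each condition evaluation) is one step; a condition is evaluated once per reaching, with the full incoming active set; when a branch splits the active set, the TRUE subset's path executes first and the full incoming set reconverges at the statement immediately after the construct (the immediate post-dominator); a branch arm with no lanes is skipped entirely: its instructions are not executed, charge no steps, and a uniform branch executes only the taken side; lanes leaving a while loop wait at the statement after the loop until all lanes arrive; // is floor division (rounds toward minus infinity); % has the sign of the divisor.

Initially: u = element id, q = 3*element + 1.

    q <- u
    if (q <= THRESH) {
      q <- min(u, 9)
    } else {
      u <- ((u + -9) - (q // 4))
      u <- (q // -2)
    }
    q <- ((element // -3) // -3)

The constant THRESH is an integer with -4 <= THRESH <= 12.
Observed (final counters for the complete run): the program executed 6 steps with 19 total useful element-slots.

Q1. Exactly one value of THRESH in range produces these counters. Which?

Answer: THRESH = 0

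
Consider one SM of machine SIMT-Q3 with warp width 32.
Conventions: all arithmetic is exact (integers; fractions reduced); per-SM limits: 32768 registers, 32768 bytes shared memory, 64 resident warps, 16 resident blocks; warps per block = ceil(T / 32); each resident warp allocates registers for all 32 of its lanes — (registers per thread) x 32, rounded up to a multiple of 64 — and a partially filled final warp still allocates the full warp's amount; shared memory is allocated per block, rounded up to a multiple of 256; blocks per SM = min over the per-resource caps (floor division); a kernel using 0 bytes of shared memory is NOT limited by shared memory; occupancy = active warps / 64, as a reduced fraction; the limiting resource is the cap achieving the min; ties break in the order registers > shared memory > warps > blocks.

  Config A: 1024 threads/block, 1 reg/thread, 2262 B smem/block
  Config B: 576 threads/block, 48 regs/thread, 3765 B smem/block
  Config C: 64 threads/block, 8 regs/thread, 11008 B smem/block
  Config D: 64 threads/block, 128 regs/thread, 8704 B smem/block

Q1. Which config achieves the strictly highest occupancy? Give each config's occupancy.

occupancies: A 1, B 9/32, C 1/16, D 3/32

Answer: A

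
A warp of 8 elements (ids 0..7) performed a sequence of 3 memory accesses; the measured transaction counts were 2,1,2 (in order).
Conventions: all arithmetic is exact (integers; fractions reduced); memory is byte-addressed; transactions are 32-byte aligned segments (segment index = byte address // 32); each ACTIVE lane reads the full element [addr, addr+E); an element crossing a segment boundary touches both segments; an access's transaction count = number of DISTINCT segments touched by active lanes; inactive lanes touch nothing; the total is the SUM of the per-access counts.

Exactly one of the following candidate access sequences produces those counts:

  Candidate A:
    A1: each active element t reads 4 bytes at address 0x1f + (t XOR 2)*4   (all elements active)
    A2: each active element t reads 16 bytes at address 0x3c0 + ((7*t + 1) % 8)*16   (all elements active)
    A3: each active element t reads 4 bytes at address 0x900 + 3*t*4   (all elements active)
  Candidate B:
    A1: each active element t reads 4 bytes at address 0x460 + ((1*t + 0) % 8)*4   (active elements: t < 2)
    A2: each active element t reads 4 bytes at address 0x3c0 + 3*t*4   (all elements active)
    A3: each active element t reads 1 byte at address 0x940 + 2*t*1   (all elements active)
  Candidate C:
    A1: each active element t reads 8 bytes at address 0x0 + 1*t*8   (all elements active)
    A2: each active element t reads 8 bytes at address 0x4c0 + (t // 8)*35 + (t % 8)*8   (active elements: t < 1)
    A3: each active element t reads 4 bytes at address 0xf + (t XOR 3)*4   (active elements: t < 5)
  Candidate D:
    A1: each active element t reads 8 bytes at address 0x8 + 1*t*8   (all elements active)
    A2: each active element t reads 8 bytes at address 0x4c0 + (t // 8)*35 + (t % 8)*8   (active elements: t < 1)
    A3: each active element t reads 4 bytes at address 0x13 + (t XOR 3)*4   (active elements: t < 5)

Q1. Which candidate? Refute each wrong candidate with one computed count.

A: A2 gives 4 transactions, not 1
B: A1 gives 1 transaction, not 2
D: A1 gives 3 transactions, not 2
C: all counts match (2,1,2)

Answer: C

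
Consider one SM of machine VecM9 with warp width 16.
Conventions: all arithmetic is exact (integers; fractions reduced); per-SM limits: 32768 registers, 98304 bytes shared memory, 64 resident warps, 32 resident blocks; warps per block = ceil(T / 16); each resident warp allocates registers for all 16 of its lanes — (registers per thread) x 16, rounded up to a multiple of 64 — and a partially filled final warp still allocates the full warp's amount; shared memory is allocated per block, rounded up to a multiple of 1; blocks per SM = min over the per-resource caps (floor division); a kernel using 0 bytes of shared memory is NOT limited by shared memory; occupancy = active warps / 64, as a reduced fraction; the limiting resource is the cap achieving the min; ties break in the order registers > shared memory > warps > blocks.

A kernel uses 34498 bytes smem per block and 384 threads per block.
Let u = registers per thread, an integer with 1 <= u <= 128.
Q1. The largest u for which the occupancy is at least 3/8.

Answer: u = 84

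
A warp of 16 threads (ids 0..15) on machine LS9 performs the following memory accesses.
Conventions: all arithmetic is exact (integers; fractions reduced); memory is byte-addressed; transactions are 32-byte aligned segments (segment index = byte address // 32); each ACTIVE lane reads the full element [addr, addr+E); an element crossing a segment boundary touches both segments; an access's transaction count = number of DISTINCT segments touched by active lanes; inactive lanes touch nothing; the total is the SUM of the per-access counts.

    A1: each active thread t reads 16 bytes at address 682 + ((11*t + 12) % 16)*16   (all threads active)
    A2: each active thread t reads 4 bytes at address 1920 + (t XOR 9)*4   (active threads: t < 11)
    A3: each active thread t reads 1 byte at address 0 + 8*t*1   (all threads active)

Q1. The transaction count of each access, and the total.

A1: 9 transactions
A2: 2 transactions
A3: 4 transactions

Answer: 9,2,4; total 15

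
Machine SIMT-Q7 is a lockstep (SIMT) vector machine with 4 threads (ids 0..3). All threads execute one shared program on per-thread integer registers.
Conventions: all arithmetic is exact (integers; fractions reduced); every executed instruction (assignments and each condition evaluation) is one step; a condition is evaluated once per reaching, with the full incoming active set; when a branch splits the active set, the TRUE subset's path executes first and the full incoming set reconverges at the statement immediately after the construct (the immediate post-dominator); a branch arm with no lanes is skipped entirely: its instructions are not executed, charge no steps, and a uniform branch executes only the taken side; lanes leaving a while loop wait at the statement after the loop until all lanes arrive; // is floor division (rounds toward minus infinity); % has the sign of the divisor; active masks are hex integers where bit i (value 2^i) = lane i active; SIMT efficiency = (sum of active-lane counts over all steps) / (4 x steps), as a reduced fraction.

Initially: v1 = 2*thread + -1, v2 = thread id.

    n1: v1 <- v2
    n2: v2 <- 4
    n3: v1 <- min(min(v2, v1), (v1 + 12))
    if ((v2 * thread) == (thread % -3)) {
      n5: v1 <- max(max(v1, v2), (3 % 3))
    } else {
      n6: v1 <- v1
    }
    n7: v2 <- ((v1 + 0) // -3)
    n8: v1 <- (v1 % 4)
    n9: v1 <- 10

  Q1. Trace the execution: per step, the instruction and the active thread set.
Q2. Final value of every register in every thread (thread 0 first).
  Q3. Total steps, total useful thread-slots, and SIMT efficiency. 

step 0: v1 <- v2                     0xf
step 1: v2 <- 4                      0xf
step 2: v1 <- min(min(v2, v1), (v1 + 12)) 0xf
step 3: eval ((v2 * thread) == (thread % -3)) 0xf
step 4: v1 <- max(max(v1, v2), (3 % 3)) 0x1
step 5: v1 <- v1                     0xe
step 6: v2 <- ((v1 + 0) // -3)       0xf
step 7: v1 <- (v1 % 4)               0xf
step 8: v1 <- 10                     0xf

Answer: 9 steps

v1: 10,10,10,10
v2: -2,-1,-1,-1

steps = 9; useful = 32; efficiency = 32/36 = 8/9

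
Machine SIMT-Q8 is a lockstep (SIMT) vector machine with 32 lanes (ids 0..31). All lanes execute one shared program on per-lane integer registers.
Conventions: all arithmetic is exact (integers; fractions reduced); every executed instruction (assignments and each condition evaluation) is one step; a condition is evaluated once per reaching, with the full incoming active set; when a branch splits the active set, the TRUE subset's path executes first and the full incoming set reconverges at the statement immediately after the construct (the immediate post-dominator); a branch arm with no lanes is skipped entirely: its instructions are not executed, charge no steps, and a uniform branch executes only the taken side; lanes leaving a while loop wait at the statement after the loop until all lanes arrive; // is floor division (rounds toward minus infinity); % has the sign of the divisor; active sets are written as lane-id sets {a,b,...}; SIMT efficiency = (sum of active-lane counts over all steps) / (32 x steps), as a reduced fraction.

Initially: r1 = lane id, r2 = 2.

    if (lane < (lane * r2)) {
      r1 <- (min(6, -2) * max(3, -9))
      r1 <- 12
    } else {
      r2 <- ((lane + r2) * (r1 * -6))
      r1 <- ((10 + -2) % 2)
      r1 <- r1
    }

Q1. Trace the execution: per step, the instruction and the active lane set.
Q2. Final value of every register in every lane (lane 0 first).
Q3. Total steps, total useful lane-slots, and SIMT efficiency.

step 0: eval (lane < (lane * r2))    {0,1,2,3,4,5,6,7,8,9,10,11,12,13,14,15,16,17,18,19,20,21,22,23,24,25,26,27,28,29,30,31}
step 1: r1 <- (min(6, -2) * max(3, -9)) {1,2,3,4,5,6,7,8,9,10,11,12,13,14,15,16,17,18,19,20,21,22,23,24,25,26,27,28,29,30,31}
step 2: r1 <- 12                     {1,2,3,4,5,6,7,8,9,10,11,12,13,14,15,16,17,18,19,20,21,22,23,24,25,26,27,28,29,30,31}
step 3: r2 <- ((lane + r2) * (r1 * -6)) {0}
step 4: r1 <- ((10 + -2) % 2)        {0}
step 5: r1 <- r1                     {0}

Answer: 6 steps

r1: 0,12,12,12,12,12,12,12,12,12,12,12,12,12,12,12,12,12,12,12,12,12,12,12,12,12,12,12,12,12,12,12
r2: 0,2,2,2,2,2,2,2,2,2,2,2,2,2,2,2,2,2,2,2,2,2,2,2,2,2,2,2,2,2,2,2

steps = 6; useful = 97; efficiency = 97/192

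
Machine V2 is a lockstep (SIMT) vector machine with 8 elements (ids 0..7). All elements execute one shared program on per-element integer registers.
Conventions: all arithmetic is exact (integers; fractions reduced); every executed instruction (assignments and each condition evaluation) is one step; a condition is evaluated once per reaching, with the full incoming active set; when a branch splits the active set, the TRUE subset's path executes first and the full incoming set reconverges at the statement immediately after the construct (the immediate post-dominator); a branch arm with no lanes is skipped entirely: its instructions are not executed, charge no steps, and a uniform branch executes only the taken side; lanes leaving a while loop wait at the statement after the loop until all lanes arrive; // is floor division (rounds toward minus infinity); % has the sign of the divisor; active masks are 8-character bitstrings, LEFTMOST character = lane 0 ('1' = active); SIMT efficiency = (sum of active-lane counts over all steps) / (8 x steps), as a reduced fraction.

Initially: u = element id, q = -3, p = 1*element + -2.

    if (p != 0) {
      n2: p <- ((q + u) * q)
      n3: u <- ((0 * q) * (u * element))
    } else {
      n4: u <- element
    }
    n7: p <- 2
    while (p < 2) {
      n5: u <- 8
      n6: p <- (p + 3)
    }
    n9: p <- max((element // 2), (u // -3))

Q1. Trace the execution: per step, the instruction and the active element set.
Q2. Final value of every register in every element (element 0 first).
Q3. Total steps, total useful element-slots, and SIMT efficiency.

step 0: eval (p != 0)                11111111
step 1: p <- ((q + u) * q)           11011111
step 2: u <- ((0 * q) * (u * element)) 11011111
step 3: u <- element                 00100000
step 4: p <- 2                       11111111
step 5: eval (p < 2)                 11111111
step 6: p <- max((element // 2), (u // -3)) 11111111

Answer: 7 steps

u: 0,0,2,0,0,0,0,0
q: -3,-3,-3,-3,-3,-3,-3,-3
p: 0,0,1,1,2,2,3,3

steps = 7; useful = 47; efficiency = 47/56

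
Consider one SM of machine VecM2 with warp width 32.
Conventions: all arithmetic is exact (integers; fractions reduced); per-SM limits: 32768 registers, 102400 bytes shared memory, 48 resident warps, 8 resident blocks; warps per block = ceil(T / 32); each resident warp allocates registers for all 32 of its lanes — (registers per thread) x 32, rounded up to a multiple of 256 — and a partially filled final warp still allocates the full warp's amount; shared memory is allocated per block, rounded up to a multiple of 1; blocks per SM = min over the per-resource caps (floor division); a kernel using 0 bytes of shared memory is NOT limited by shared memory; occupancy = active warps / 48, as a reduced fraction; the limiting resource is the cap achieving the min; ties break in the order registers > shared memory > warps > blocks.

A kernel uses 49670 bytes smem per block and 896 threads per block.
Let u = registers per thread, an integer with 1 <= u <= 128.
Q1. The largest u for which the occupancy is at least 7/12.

Answer: u = 32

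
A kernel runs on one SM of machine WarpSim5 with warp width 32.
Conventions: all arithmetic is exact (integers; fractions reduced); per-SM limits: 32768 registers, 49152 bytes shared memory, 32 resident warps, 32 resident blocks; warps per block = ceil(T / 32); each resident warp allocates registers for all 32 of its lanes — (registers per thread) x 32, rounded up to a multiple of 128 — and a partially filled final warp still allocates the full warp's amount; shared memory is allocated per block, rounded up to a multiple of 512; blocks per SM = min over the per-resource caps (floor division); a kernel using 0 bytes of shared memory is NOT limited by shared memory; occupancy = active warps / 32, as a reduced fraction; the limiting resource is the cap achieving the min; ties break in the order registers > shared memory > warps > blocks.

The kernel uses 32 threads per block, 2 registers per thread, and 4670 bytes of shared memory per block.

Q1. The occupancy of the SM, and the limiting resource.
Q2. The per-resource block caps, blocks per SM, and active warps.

Answer: occupancy 9/32, limited by shared memory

registers: 256 blocks
shared memory: 9 blocks
warps: 32 blocks
blocks: 32 blocks

Answer: 9 blocks, 9 active warps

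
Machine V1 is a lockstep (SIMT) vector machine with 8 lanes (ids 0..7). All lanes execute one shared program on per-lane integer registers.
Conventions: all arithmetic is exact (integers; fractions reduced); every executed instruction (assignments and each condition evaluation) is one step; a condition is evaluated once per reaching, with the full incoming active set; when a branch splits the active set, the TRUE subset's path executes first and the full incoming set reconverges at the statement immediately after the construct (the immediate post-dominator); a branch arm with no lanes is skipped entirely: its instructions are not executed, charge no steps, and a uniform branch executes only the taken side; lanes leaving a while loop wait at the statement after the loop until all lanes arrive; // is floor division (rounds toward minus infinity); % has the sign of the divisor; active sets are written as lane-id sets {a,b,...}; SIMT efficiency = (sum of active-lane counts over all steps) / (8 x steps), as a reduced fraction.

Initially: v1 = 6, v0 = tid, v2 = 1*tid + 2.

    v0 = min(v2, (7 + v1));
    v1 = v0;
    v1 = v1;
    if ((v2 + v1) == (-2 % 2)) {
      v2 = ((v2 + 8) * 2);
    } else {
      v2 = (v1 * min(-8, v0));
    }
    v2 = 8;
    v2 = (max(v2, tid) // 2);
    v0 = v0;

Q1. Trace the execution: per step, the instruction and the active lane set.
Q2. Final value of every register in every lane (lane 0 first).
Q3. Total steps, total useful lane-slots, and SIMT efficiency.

step 0: v0 <- min(v2, (7 + v1))      {0,1,2,3,4,5,6,7}
step 1: v1 <- v0                     {0,1,2,3,4,5,6,7}
step 2: v1 <- v1                     {0,1,2,3,4,5,6,7}
step 3: eval ((v2 + v1) == (-2 % 2)) {0,1,2,3,4,5,6,7}
step 4: v2 <- (v1 * min(-8, v0))     {0,1,2,3,4,5,6,7}
step 5: v2 <- 8                      {0,1,2,3,4,5,6,7}
step 6: v2 <- (max(v2, tid) // 2)    {0,1,2,3,4,5,6,7}
step 7: v0 <- v0                     {0,1,2,3,4,5,6,7}

Answer: 8 steps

v1: 2,3,4,5,6,7,8,9
v0: 2,3,4,5,6,7,8,9
v2: 4,4,4,4,4,4,4,4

steps = 8; useful = 64; efficiency = 64/64 = 1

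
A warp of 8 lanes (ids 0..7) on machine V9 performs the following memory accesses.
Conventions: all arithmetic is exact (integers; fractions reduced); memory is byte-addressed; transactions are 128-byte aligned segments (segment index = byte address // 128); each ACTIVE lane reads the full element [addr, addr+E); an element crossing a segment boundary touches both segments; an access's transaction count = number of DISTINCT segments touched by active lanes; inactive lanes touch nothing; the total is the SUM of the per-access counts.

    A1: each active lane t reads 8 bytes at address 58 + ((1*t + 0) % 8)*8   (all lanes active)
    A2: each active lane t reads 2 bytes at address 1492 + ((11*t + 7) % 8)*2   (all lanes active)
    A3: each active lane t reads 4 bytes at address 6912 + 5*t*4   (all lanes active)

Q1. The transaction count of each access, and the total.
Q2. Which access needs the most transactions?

A1: 1 transaction
A2: 1 transaction
A3: 2 transactions

Answer: 1,1,2; total 4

Answer: A3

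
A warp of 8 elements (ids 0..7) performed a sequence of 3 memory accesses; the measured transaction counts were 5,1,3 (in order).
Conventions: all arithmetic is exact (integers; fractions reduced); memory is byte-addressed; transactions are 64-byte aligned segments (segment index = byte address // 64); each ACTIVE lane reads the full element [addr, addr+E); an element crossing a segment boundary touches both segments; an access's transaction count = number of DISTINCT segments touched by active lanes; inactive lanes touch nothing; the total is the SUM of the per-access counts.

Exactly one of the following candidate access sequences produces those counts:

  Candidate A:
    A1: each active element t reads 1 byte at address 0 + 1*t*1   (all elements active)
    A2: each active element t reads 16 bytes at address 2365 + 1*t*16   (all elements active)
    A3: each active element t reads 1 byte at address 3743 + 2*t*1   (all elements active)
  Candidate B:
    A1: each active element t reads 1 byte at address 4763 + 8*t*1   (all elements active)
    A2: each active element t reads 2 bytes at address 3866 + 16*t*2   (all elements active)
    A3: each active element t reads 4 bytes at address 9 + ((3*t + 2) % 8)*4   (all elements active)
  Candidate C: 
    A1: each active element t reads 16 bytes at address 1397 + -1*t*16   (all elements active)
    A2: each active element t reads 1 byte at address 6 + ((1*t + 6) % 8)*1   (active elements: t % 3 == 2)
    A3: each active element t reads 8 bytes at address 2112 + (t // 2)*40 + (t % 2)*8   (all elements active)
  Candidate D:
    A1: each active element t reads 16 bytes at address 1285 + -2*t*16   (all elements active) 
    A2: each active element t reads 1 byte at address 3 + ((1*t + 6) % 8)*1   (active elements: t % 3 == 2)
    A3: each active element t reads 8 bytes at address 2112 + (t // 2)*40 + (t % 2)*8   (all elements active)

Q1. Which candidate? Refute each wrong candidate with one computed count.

A: A1 gives 1 transaction, not 5
B: A1 gives 2 transactions, not 5
C: A1 gives 3 transactions, not 5
D: all counts match (5,1,3)

Answer: D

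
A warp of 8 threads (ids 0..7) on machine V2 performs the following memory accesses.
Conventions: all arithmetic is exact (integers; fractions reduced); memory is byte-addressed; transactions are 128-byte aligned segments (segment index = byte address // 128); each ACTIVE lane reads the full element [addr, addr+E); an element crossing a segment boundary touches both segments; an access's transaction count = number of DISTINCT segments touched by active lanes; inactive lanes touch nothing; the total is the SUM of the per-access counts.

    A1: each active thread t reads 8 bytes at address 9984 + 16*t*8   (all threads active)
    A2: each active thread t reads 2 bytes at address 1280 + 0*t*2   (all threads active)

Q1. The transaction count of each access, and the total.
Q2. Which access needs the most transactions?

A1: 8 transactions
A2: 1 transaction

Answer: 8,1; total 9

Answer: A1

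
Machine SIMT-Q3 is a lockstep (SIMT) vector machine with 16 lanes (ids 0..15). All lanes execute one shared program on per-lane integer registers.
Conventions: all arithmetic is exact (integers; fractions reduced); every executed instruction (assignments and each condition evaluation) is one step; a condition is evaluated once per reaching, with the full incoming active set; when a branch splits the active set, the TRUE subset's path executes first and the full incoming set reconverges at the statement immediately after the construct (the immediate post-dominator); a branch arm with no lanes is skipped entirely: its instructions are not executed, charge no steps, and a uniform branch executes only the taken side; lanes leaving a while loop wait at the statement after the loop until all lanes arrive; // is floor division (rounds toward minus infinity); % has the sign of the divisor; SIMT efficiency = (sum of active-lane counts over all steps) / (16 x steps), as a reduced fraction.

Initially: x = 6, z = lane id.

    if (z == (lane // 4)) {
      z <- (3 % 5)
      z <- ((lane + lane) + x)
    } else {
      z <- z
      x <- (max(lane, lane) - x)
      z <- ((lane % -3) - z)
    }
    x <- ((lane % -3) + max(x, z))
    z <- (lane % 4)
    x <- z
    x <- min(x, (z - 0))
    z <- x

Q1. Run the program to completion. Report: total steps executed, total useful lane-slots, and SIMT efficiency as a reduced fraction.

Answer: 11 steps, 143 useful, 13/16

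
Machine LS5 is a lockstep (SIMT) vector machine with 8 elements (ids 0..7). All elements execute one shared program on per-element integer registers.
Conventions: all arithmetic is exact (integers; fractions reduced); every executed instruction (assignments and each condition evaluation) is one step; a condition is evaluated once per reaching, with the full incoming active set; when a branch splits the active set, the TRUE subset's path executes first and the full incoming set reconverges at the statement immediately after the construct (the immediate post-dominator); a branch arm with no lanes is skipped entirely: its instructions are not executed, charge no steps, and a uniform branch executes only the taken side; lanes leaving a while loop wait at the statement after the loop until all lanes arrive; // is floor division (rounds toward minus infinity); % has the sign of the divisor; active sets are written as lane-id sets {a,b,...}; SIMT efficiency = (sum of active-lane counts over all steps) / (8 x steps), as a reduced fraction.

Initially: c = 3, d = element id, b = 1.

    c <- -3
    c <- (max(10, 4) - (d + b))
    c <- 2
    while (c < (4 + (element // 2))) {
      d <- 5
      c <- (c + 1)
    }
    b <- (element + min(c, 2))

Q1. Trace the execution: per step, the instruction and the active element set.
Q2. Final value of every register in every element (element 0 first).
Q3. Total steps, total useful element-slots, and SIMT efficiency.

step 0: c <- -3                      {0,1,2,3,4,5,6,7}
step 1: c <- (max(10, 4) - (d + b))  {0,1,2,3,4,5,6,7}
step 2: c <- 2                       {0,1,2,3,4,5,6,7}
step 3: eval (c < (4 + (element // 2))) {0,1,2,3,4,5,6,7}
step 4: d <- 5                       {0,1,2,3,4,5,6,7}
step 5: c <- (c + 1)                 {0,1,2,3,4,5,6,7}
step 6: eval (c < (4 + (element // 2))) {0,1,2,3,4,5,6,7}
step 7: d <- 5                       {0,1,2,3,4,5,6,7}
step 8: c <- (c + 1)                 {0,1,2,3,4,5,6,7}
step 9: eval (c < (4 + (element // 2))) {0,1,2,3,4,5,6,7}
step 10: d <- 5                       {2,3,4,5,6,7}
step 11: c <- (c + 1)                 {2,3,4,5,6,7}
step 12: eval (c < (4 + (element // 2))) {2,3,4,5,6,7}
step 13: d <- 5                       {4,5,6,7}
step 14: c <- (c + 1)                 {4,5,6,7}
step 15: eval (c < (4 + (element // 2))) {4,5,6,7}
step 16: d <- 5                       {6,7}
step 17: c <- (c + 1)                 {6,7}
step 18: eval (c < (4 + (element // 2))) {6,7}
step 19: b <- (element + min(c, 2))   {0,1,2,3,4,5,6,7}

Answer: 20 steps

c: 4,4,5,5,6,6,7,7
d: 5,5,5,5,5,5,5,5
b: 2,3,4,5,6,7,8,9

steps = 20; useful = 124; efficiency = 124/160 = 31/40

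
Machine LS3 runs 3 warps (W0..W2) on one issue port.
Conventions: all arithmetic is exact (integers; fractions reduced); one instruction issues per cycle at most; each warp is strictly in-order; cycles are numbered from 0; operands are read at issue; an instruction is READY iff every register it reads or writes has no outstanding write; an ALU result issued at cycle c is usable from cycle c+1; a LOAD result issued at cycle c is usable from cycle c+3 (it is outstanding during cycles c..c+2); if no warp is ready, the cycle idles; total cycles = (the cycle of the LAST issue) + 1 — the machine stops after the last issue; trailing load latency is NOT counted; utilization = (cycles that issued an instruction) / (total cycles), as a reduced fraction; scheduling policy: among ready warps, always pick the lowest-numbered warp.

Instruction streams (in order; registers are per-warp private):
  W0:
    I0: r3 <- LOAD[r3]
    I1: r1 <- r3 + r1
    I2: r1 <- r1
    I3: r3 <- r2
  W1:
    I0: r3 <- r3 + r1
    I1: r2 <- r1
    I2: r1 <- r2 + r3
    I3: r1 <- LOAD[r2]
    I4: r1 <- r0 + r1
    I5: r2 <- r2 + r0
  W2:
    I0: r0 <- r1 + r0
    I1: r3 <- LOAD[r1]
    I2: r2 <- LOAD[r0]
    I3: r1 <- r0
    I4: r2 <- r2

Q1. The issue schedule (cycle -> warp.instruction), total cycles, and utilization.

cycle 0: W0.I0
cycle 1: W1.I0
cycle 2: W1.I1
cycle 3: W0.I1
cycle 4: W0.I2
cycle 5: W0.I3
cycle 6: W1.I2
cycle 7: W1.I3
cycle 8: W2.I0
cycle 9: W2.I1
cycle 10: W1.I4
cycle 11: W1.I5
cycle 12: W2.I2
cycle 13: W2.I3
cycle 14: idle
cycle 15: W2.I4

Answer: 16 cycles, utilization 15/16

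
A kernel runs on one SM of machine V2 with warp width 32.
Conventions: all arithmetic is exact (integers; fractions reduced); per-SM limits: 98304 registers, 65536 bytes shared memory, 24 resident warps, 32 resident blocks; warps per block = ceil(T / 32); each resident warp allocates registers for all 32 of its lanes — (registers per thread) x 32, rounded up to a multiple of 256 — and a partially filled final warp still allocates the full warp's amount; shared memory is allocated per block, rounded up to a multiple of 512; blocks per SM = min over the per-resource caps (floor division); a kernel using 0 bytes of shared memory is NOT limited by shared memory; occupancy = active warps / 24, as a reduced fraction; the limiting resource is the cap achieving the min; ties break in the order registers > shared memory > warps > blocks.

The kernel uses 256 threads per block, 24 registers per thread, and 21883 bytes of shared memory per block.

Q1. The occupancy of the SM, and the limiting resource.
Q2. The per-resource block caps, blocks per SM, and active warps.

Answer: occupancy 2/3, limited by shared memory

registers: 16 blocks
shared memory: 2 blocks
warps: 3 blocks
blocks: 32 blocks

Answer: 2 blocks, 16 active warps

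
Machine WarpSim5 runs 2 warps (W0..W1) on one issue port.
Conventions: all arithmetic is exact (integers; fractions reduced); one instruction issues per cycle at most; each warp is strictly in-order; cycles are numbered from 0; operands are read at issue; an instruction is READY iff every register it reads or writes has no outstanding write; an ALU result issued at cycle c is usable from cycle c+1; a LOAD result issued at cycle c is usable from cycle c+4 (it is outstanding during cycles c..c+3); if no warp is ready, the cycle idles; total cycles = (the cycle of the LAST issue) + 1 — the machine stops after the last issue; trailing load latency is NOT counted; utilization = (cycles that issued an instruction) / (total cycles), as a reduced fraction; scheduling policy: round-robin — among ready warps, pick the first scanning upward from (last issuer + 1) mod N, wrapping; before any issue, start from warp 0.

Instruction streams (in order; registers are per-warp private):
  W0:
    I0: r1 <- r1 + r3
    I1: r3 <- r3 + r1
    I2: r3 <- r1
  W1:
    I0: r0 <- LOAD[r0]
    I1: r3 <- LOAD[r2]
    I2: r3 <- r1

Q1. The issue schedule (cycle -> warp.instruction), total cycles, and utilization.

cycle 0: W0.I0
cycle 1: W1.I0
cycle 2: W0.I1
cycle 3: W1.I1
cycle 4: W0.I2
cycle 5: idle
cycle 6: idle
cycle 7: W1.I2

Answer: 8 cycles, utilization 3/4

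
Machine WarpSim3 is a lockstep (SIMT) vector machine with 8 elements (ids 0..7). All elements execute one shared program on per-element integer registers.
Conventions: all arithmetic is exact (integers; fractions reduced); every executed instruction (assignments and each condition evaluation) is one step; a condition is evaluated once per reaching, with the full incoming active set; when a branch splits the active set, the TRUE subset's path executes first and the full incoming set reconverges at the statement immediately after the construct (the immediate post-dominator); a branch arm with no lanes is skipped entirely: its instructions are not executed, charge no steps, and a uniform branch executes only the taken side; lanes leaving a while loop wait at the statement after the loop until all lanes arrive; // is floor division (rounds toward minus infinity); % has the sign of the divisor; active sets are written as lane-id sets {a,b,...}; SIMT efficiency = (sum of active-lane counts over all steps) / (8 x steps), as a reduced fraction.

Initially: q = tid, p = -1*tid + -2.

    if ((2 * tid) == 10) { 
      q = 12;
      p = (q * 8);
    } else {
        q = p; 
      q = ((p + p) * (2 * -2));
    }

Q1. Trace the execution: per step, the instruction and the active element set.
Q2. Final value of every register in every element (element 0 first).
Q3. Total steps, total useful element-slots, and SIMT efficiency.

step 0: eval ((2 * tid) == 10)       {0,1,2,3,4,5,6,7}
step 1: q <- 12                      {5}
step 2: p <- (q * 8)                 {5}
step 3: q <- p                       {0,1,2,3,4,6,7}
step 4: q <- ((p + p) * (2 * -2))    {0,1,2,3,4,6,7}

Answer: 5 steps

q: 16,24,32,40,48,12,64,72
p: -2,-3,-4,-5,-6,96,-8,-9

steps = 5; useful = 24; efficiency = 24/40 = 3/5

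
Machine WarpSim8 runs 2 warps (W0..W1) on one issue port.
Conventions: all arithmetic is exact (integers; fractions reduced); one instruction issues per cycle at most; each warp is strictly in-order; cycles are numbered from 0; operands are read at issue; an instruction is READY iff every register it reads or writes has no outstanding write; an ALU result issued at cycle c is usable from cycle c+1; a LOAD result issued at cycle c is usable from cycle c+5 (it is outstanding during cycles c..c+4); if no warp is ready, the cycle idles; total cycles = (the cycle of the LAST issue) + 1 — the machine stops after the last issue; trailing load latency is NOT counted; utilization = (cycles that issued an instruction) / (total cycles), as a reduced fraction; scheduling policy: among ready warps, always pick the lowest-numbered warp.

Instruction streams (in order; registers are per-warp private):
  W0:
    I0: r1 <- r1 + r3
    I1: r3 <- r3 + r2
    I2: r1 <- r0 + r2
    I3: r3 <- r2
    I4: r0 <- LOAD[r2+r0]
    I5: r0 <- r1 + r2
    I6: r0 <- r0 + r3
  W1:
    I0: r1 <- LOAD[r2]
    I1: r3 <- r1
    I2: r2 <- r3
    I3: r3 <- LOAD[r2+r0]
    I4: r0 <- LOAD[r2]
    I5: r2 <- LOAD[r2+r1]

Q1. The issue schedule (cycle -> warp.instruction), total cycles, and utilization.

cycle 0: W0.I0
cycle 1: W0.I1
cycle 2: W0.I2
cycle 3: W0.I3
cycle 4: W0.I4
cycle 5: W1.I0
cycle 6: idle
cycle 7: idle
cycle 8: idle
cycle 9: W0.I5
cycle 10: W0.I6
cycle 11: W1.I1
cycle 12: W1.I2
cycle 13: W1.I3
cycle 14: W1.I4
cycle 15: W1.I5

Answer: 16 cycles, utilization 13/16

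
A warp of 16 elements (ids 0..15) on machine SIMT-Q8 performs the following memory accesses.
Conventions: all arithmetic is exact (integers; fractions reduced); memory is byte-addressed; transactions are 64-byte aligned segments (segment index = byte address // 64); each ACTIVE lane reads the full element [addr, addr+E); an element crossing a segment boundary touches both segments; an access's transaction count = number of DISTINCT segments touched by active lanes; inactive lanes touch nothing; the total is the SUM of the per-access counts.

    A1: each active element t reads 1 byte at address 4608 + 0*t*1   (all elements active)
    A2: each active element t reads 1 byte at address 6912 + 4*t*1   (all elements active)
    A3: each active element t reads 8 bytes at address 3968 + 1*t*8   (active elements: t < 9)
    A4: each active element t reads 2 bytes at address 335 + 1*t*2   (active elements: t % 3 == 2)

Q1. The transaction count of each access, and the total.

A1: 1 transaction
A2: 1 transaction
A3: 2 transactions
A4: 1 transaction

Answer: 1,1,2,1; total 5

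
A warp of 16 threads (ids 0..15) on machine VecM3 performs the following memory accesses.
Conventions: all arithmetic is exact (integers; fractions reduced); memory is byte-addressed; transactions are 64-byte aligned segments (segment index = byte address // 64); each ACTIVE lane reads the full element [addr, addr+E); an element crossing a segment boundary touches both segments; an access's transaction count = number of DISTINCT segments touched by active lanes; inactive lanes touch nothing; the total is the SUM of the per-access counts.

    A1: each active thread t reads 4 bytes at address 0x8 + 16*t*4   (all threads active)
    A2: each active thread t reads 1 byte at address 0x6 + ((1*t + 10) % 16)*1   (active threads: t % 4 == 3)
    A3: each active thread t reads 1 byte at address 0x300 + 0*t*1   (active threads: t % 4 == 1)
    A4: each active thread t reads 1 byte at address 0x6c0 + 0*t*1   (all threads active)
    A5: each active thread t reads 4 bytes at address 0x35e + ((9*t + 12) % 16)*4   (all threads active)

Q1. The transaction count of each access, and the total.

A1: 16 transactions
A2: 1 transaction
A3: 1 transaction
A4: 1 transaction
A5: 2 transactions

Answer: 16,1,1,1,2; total 21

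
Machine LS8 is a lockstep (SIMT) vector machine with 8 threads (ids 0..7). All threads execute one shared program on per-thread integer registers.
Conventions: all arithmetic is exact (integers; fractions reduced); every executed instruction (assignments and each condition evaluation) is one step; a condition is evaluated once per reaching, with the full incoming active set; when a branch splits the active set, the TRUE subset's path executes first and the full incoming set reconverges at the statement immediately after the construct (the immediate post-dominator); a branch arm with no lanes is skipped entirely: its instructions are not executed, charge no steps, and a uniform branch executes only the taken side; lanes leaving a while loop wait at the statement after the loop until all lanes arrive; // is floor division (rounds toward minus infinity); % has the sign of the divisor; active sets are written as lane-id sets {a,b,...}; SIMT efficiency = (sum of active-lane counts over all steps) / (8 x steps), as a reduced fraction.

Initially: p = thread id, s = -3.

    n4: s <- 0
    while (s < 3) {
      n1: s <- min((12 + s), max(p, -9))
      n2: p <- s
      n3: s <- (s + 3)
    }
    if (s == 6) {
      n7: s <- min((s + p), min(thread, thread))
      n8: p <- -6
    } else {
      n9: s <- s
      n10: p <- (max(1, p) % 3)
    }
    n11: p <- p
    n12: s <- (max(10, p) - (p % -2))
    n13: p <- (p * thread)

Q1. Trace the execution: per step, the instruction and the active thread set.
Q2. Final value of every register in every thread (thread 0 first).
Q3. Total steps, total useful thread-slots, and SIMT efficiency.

step 0: s <- 0                       {0,1,2,3,4,5,6,7}
step 1: eval (s < 3)                 {0,1,2,3,4,5,6,7}
step 2: s <- min((12 + s), max(p, -9)) {0,1,2,3,4,5,6,7}
step 3: p <- s                       {0,1,2,3,4,5,6,7}
step 4: s <- (s + 3)                 {0,1,2,3,4,5,6,7}
step 5: eval (s < 3)                 {0,1,2,3,4,5,6,7}
step 6: eval (s == 6)                {0,1,2,3,4,5,6,7}
step 7: s <- min((s + p), min(thread, thread)) {3}
step 8: p <- -6                      {3}
step 9: s <- s                       {0,1,2,4,5,6,7}
step 10: p <- (max(1, p) % 3)         {0,1,2,4,5,6,7}
step 11: p <- p                       {0,1,2,3,4,5,6,7}
step 12: s <- (max(10, p) - (p % -2)) {0,1,2,3,4,5,6,7}
step 13: p <- (p * thread)            {0,1,2,3,4,5,6,7}

Answer: 14 steps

p: 0,1,4,-18,4,10,0,7
s: 11,11,10,10,11,10,10,11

steps = 14; useful = 96; efficiency = 96/112 = 6/7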